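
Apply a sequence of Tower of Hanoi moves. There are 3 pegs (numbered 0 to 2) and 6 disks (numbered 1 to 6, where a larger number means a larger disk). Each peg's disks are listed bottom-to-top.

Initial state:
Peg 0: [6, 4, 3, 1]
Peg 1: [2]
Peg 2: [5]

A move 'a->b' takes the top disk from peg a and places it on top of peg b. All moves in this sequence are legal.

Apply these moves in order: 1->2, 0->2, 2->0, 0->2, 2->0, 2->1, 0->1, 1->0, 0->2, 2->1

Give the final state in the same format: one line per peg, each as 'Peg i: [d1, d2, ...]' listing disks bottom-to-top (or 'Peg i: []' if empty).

Answer: Peg 0: [6, 4, 3]
Peg 1: [2, 1]
Peg 2: [5]

Derivation:
After move 1 (1->2):
Peg 0: [6, 4, 3, 1]
Peg 1: []
Peg 2: [5, 2]

After move 2 (0->2):
Peg 0: [6, 4, 3]
Peg 1: []
Peg 2: [5, 2, 1]

After move 3 (2->0):
Peg 0: [6, 4, 3, 1]
Peg 1: []
Peg 2: [5, 2]

After move 4 (0->2):
Peg 0: [6, 4, 3]
Peg 1: []
Peg 2: [5, 2, 1]

After move 5 (2->0):
Peg 0: [6, 4, 3, 1]
Peg 1: []
Peg 2: [5, 2]

After move 6 (2->1):
Peg 0: [6, 4, 3, 1]
Peg 1: [2]
Peg 2: [5]

After move 7 (0->1):
Peg 0: [6, 4, 3]
Peg 1: [2, 1]
Peg 2: [5]

After move 8 (1->0):
Peg 0: [6, 4, 3, 1]
Peg 1: [2]
Peg 2: [5]

After move 9 (0->2):
Peg 0: [6, 4, 3]
Peg 1: [2]
Peg 2: [5, 1]

After move 10 (2->1):
Peg 0: [6, 4, 3]
Peg 1: [2, 1]
Peg 2: [5]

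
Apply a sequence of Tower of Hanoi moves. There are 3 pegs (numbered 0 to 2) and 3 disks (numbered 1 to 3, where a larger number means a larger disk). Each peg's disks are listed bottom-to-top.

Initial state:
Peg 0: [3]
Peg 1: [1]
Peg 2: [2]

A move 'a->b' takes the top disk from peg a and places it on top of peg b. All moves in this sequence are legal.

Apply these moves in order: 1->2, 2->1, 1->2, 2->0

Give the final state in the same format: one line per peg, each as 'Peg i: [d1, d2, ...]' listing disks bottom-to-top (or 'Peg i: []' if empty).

Answer: Peg 0: [3, 1]
Peg 1: []
Peg 2: [2]

Derivation:
After move 1 (1->2):
Peg 0: [3]
Peg 1: []
Peg 2: [2, 1]

After move 2 (2->1):
Peg 0: [3]
Peg 1: [1]
Peg 2: [2]

After move 3 (1->2):
Peg 0: [3]
Peg 1: []
Peg 2: [2, 1]

After move 4 (2->0):
Peg 0: [3, 1]
Peg 1: []
Peg 2: [2]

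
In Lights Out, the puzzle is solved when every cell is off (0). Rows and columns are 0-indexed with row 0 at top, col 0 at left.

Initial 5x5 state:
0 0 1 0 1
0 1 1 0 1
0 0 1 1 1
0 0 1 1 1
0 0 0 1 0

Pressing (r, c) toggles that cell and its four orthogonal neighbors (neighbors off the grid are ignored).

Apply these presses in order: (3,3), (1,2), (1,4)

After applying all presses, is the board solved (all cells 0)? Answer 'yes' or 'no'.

After press 1 at (3,3):
0 0 1 0 1
0 1 1 0 1
0 0 1 0 1
0 0 0 0 0
0 0 0 0 0

After press 2 at (1,2):
0 0 0 0 1
0 0 0 1 1
0 0 0 0 1
0 0 0 0 0
0 0 0 0 0

After press 3 at (1,4):
0 0 0 0 0
0 0 0 0 0
0 0 0 0 0
0 0 0 0 0
0 0 0 0 0

Lights still on: 0

Answer: yes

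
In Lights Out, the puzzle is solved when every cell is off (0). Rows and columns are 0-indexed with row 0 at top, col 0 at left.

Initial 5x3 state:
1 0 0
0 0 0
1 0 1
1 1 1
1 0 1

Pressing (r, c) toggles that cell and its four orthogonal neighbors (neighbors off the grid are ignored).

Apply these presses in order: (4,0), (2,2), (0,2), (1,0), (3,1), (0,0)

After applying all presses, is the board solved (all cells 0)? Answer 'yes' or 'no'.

Answer: no

Derivation:
After press 1 at (4,0):
1 0 0
0 0 0
1 0 1
0 1 1
0 1 1

After press 2 at (2,2):
1 0 0
0 0 1
1 1 0
0 1 0
0 1 1

After press 3 at (0,2):
1 1 1
0 0 0
1 1 0
0 1 0
0 1 1

After press 4 at (1,0):
0 1 1
1 1 0
0 1 0
0 1 0
0 1 1

After press 5 at (3,1):
0 1 1
1 1 0
0 0 0
1 0 1
0 0 1

After press 6 at (0,0):
1 0 1
0 1 0
0 0 0
1 0 1
0 0 1

Lights still on: 6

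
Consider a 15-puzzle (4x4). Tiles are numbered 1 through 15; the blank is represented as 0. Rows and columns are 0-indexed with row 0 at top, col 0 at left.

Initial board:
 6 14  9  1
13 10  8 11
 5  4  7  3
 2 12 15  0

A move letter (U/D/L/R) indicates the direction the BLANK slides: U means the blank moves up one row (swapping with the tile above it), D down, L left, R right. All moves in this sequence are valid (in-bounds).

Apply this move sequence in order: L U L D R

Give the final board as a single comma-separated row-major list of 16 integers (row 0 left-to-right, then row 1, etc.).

After move 1 (L):
 6 14  9  1
13 10  8 11
 5  4  7  3
 2 12  0 15

After move 2 (U):
 6 14  9  1
13 10  8 11
 5  4  0  3
 2 12  7 15

After move 3 (L):
 6 14  9  1
13 10  8 11
 5  0  4  3
 2 12  7 15

After move 4 (D):
 6 14  9  1
13 10  8 11
 5 12  4  3
 2  0  7 15

After move 5 (R):
 6 14  9  1
13 10  8 11
 5 12  4  3
 2  7  0 15

Answer: 6, 14, 9, 1, 13, 10, 8, 11, 5, 12, 4, 3, 2, 7, 0, 15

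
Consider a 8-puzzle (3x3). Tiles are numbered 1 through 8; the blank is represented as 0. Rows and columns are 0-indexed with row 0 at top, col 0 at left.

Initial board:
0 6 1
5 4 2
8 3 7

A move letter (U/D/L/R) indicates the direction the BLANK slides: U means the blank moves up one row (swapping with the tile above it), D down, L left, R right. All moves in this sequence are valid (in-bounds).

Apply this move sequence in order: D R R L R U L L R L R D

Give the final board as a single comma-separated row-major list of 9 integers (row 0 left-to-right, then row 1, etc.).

Answer: 5, 2, 6, 4, 0, 1, 8, 3, 7

Derivation:
After move 1 (D):
5 6 1
0 4 2
8 3 7

After move 2 (R):
5 6 1
4 0 2
8 3 7

After move 3 (R):
5 6 1
4 2 0
8 3 7

After move 4 (L):
5 6 1
4 0 2
8 3 7

After move 5 (R):
5 6 1
4 2 0
8 3 7

After move 6 (U):
5 6 0
4 2 1
8 3 7

After move 7 (L):
5 0 6
4 2 1
8 3 7

After move 8 (L):
0 5 6
4 2 1
8 3 7

After move 9 (R):
5 0 6
4 2 1
8 3 7

After move 10 (L):
0 5 6
4 2 1
8 3 7

After move 11 (R):
5 0 6
4 2 1
8 3 7

After move 12 (D):
5 2 6
4 0 1
8 3 7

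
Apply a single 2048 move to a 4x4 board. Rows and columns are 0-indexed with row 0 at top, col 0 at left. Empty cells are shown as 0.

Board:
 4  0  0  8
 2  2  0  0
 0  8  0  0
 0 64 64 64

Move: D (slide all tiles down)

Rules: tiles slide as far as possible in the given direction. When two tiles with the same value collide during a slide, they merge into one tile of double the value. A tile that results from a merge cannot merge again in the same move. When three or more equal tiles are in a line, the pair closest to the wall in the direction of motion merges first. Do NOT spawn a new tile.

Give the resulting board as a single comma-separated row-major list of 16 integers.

Slide down:
col 0: [4, 2, 0, 0] -> [0, 0, 4, 2]
col 1: [0, 2, 8, 64] -> [0, 2, 8, 64]
col 2: [0, 0, 0, 64] -> [0, 0, 0, 64]
col 3: [8, 0, 0, 64] -> [0, 0, 8, 64]

Answer: 0, 0, 0, 0, 0, 2, 0, 0, 4, 8, 0, 8, 2, 64, 64, 64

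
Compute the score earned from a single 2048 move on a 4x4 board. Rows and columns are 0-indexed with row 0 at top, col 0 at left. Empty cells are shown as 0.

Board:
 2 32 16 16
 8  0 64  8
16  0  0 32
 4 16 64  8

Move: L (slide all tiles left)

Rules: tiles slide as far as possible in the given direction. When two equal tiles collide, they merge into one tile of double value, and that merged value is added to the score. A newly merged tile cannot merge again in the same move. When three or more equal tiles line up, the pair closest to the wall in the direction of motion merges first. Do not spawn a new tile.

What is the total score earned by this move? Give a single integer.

Slide left:
row 0: [2, 32, 16, 16] -> [2, 32, 32, 0]  score +32 (running 32)
row 1: [8, 0, 64, 8] -> [8, 64, 8, 0]  score +0 (running 32)
row 2: [16, 0, 0, 32] -> [16, 32, 0, 0]  score +0 (running 32)
row 3: [4, 16, 64, 8] -> [4, 16, 64, 8]  score +0 (running 32)
Board after move:
 2 32 32  0
 8 64  8  0
16 32  0  0
 4 16 64  8

Answer: 32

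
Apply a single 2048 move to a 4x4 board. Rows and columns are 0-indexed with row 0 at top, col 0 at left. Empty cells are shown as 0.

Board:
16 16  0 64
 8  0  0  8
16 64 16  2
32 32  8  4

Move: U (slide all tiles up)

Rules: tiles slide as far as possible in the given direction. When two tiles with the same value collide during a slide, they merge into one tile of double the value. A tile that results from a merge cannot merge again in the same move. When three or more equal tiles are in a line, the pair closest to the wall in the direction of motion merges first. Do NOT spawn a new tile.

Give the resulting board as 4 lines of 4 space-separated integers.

Slide up:
col 0: [16, 8, 16, 32] -> [16, 8, 16, 32]
col 1: [16, 0, 64, 32] -> [16, 64, 32, 0]
col 2: [0, 0, 16, 8] -> [16, 8, 0, 0]
col 3: [64, 8, 2, 4] -> [64, 8, 2, 4]

Answer: 16 16 16 64
 8 64  8  8
16 32  0  2
32  0  0  4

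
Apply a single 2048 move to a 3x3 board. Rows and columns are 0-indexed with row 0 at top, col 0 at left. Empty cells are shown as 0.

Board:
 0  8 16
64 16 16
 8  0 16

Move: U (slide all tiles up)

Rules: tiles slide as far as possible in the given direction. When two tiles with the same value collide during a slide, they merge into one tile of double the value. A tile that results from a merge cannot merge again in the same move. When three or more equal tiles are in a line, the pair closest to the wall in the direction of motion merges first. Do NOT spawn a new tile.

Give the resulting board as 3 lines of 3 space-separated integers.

Slide up:
col 0: [0, 64, 8] -> [64, 8, 0]
col 1: [8, 16, 0] -> [8, 16, 0]
col 2: [16, 16, 16] -> [32, 16, 0]

Answer: 64  8 32
 8 16 16
 0  0  0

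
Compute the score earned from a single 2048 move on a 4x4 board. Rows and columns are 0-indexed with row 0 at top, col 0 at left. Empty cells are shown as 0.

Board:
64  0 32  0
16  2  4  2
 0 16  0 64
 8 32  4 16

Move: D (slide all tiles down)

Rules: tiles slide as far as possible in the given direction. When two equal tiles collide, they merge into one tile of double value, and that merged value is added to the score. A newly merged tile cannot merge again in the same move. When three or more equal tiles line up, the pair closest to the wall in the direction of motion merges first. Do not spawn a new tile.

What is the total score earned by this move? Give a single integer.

Slide down:
col 0: [64, 16, 0, 8] -> [0, 64, 16, 8]  score +0 (running 0)
col 1: [0, 2, 16, 32] -> [0, 2, 16, 32]  score +0 (running 0)
col 2: [32, 4, 0, 4] -> [0, 0, 32, 8]  score +8 (running 8)
col 3: [0, 2, 64, 16] -> [0, 2, 64, 16]  score +0 (running 8)
Board after move:
 0  0  0  0
64  2  0  2
16 16 32 64
 8 32  8 16

Answer: 8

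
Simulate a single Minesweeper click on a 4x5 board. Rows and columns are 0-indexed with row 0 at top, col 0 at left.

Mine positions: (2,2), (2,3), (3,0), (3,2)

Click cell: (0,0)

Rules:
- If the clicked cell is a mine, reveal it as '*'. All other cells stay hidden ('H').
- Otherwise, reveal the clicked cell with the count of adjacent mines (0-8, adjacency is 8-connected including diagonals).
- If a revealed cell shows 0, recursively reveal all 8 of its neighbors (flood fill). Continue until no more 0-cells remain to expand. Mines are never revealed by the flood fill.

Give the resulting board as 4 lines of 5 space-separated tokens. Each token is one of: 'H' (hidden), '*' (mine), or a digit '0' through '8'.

0 0 0 0 0
0 1 2 2 1
1 3 H H H
H H H H H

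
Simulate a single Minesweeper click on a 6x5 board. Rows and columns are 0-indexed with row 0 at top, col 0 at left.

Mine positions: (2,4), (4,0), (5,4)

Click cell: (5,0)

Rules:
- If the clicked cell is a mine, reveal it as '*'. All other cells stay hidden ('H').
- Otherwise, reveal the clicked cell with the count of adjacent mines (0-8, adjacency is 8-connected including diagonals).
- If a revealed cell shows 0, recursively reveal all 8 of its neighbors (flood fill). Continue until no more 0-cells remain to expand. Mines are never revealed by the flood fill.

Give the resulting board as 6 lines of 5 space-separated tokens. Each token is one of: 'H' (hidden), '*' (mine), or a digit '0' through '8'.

H H H H H
H H H H H
H H H H H
H H H H H
H H H H H
1 H H H H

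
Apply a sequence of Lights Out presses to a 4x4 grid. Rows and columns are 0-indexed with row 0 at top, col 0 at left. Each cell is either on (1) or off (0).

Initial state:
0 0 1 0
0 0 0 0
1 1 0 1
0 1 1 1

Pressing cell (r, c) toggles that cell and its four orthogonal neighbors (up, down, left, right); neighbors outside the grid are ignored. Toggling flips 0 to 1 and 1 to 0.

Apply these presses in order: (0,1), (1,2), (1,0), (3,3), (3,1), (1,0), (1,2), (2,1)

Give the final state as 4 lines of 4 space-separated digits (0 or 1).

Answer: 1 1 0 0
0 0 0 0
0 1 1 0
1 1 1 0

Derivation:
After press 1 at (0,1):
1 1 0 0
0 1 0 0
1 1 0 1
0 1 1 1

After press 2 at (1,2):
1 1 1 0
0 0 1 1
1 1 1 1
0 1 1 1

After press 3 at (1,0):
0 1 1 0
1 1 1 1
0 1 1 1
0 1 1 1

After press 4 at (3,3):
0 1 1 0
1 1 1 1
0 1 1 0
0 1 0 0

After press 5 at (3,1):
0 1 1 0
1 1 1 1
0 0 1 0
1 0 1 0

After press 6 at (1,0):
1 1 1 0
0 0 1 1
1 0 1 0
1 0 1 0

After press 7 at (1,2):
1 1 0 0
0 1 0 0
1 0 0 0
1 0 1 0

After press 8 at (2,1):
1 1 0 0
0 0 0 0
0 1 1 0
1 1 1 0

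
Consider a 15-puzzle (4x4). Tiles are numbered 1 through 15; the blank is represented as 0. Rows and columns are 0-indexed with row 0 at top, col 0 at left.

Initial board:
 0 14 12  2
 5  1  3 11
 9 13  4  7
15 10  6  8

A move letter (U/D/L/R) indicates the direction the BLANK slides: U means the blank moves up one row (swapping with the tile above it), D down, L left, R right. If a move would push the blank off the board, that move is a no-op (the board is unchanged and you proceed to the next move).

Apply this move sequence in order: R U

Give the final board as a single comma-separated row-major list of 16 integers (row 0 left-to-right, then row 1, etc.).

Answer: 14, 0, 12, 2, 5, 1, 3, 11, 9, 13, 4, 7, 15, 10, 6, 8

Derivation:
After move 1 (R):
14  0 12  2
 5  1  3 11
 9 13  4  7
15 10  6  8

After move 2 (U):
14  0 12  2
 5  1  3 11
 9 13  4  7
15 10  6  8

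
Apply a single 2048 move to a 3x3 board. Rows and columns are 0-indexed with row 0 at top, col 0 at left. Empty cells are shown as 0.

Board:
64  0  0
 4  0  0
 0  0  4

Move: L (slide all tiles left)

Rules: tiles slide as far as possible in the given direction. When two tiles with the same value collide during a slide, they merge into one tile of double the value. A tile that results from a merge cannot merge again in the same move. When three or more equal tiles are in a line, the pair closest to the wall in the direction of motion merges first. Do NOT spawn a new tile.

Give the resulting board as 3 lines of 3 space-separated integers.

Answer: 64  0  0
 4  0  0
 4  0  0

Derivation:
Slide left:
row 0: [64, 0, 0] -> [64, 0, 0]
row 1: [4, 0, 0] -> [4, 0, 0]
row 2: [0, 0, 4] -> [4, 0, 0]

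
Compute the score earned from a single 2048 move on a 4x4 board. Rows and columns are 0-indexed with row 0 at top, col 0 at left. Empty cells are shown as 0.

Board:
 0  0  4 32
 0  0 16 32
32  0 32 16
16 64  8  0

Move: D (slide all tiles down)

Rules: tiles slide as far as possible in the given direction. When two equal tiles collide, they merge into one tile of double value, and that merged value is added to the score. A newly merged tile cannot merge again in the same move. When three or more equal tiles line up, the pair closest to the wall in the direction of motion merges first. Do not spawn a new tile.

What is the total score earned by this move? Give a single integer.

Slide down:
col 0: [0, 0, 32, 16] -> [0, 0, 32, 16]  score +0 (running 0)
col 1: [0, 0, 0, 64] -> [0, 0, 0, 64]  score +0 (running 0)
col 2: [4, 16, 32, 8] -> [4, 16, 32, 8]  score +0 (running 0)
col 3: [32, 32, 16, 0] -> [0, 0, 64, 16]  score +64 (running 64)
Board after move:
 0  0  4  0
 0  0 16  0
32  0 32 64
16 64  8 16

Answer: 64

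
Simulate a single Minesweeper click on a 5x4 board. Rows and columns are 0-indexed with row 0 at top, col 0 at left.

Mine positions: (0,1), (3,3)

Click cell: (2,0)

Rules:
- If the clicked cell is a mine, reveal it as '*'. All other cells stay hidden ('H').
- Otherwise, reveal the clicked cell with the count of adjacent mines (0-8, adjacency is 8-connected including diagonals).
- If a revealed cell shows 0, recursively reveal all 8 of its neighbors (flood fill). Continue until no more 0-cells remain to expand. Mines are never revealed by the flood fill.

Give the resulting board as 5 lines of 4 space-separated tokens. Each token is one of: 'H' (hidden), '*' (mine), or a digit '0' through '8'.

H H H H
1 1 1 H
0 0 1 H
0 0 1 H
0 0 1 H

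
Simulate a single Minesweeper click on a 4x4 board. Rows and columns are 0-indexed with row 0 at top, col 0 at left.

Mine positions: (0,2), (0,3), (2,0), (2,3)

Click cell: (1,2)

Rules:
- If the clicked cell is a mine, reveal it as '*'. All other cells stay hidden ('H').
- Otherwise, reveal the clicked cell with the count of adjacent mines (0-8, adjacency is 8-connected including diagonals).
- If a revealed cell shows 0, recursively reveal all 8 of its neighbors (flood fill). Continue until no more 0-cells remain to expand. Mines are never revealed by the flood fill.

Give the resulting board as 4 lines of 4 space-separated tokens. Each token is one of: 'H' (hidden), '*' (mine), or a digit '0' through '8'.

H H H H
H H 3 H
H H H H
H H H H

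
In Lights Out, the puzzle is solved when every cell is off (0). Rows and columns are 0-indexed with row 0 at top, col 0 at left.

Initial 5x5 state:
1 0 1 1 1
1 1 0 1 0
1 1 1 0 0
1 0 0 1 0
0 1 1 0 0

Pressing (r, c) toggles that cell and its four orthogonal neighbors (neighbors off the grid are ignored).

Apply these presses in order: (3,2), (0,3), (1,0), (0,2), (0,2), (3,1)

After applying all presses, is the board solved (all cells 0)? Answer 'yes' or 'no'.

After press 1 at (3,2):
1 0 1 1 1
1 1 0 1 0
1 1 0 0 0
1 1 1 0 0
0 1 0 0 0

After press 2 at (0,3):
1 0 0 0 0
1 1 0 0 0
1 1 0 0 0
1 1 1 0 0
0 1 0 0 0

After press 3 at (1,0):
0 0 0 0 0
0 0 0 0 0
0 1 0 0 0
1 1 1 0 0
0 1 0 0 0

After press 4 at (0,2):
0 1 1 1 0
0 0 1 0 0
0 1 0 0 0
1 1 1 0 0
0 1 0 0 0

After press 5 at (0,2):
0 0 0 0 0
0 0 0 0 0
0 1 0 0 0
1 1 1 0 0
0 1 0 0 0

After press 6 at (3,1):
0 0 0 0 0
0 0 0 0 0
0 0 0 0 0
0 0 0 0 0
0 0 0 0 0

Lights still on: 0

Answer: yes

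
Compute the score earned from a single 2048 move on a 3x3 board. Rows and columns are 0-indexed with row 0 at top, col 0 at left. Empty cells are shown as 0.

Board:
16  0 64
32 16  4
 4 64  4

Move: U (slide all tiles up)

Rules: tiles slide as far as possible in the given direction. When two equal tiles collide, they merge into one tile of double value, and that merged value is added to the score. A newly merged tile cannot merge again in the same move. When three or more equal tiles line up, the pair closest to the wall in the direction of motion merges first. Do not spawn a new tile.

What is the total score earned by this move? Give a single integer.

Slide up:
col 0: [16, 32, 4] -> [16, 32, 4]  score +0 (running 0)
col 1: [0, 16, 64] -> [16, 64, 0]  score +0 (running 0)
col 2: [64, 4, 4] -> [64, 8, 0]  score +8 (running 8)
Board after move:
16 16 64
32 64  8
 4  0  0

Answer: 8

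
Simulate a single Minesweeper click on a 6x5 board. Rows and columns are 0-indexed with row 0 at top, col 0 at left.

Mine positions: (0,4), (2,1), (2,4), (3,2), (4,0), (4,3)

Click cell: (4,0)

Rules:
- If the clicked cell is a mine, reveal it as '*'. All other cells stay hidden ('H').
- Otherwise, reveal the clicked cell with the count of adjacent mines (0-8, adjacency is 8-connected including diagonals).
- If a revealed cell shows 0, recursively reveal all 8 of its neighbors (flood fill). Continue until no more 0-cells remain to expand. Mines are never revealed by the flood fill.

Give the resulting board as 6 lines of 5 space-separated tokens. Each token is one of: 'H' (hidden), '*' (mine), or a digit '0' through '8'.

H H H H H
H H H H H
H H H H H
H H H H H
* H H H H
H H H H H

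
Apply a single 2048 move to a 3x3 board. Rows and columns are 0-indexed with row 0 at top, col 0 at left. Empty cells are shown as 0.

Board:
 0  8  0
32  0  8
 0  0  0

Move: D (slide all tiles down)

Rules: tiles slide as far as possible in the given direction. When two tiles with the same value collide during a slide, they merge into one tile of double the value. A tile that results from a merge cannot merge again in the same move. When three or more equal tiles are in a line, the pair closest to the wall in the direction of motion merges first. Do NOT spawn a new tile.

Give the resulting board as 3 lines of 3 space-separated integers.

Slide down:
col 0: [0, 32, 0] -> [0, 0, 32]
col 1: [8, 0, 0] -> [0, 0, 8]
col 2: [0, 8, 0] -> [0, 0, 8]

Answer:  0  0  0
 0  0  0
32  8  8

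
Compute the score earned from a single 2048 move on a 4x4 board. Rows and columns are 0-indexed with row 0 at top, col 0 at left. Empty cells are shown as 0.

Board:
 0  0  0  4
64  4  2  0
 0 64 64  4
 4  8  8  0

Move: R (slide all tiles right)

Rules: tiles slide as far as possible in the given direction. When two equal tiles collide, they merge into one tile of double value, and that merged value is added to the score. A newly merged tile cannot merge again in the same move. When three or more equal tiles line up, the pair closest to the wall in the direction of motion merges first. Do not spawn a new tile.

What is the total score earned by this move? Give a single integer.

Answer: 144

Derivation:
Slide right:
row 0: [0, 0, 0, 4] -> [0, 0, 0, 4]  score +0 (running 0)
row 1: [64, 4, 2, 0] -> [0, 64, 4, 2]  score +0 (running 0)
row 2: [0, 64, 64, 4] -> [0, 0, 128, 4]  score +128 (running 128)
row 3: [4, 8, 8, 0] -> [0, 0, 4, 16]  score +16 (running 144)
Board after move:
  0   0   0   4
  0  64   4   2
  0   0 128   4
  0   0   4  16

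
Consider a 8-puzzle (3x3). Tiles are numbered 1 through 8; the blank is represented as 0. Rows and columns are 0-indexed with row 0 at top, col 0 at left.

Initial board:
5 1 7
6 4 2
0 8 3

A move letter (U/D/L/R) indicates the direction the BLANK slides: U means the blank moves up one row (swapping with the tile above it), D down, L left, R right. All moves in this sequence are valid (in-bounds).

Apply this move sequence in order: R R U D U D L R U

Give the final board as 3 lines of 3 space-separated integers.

After move 1 (R):
5 1 7
6 4 2
8 0 3

After move 2 (R):
5 1 7
6 4 2
8 3 0

After move 3 (U):
5 1 7
6 4 0
8 3 2

After move 4 (D):
5 1 7
6 4 2
8 3 0

After move 5 (U):
5 1 7
6 4 0
8 3 2

After move 6 (D):
5 1 7
6 4 2
8 3 0

After move 7 (L):
5 1 7
6 4 2
8 0 3

After move 8 (R):
5 1 7
6 4 2
8 3 0

After move 9 (U):
5 1 7
6 4 0
8 3 2

Answer: 5 1 7
6 4 0
8 3 2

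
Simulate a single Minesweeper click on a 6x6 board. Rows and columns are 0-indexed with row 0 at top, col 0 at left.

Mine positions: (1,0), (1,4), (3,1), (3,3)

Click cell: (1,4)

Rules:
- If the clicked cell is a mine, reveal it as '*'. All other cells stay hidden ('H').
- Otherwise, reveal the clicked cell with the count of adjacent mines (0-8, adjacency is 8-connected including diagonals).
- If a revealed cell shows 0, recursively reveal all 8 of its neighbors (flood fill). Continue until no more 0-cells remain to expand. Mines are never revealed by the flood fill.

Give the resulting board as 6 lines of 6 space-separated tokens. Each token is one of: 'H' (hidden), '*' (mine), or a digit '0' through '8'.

H H H H H H
H H H H * H
H H H H H H
H H H H H H
H H H H H H
H H H H H H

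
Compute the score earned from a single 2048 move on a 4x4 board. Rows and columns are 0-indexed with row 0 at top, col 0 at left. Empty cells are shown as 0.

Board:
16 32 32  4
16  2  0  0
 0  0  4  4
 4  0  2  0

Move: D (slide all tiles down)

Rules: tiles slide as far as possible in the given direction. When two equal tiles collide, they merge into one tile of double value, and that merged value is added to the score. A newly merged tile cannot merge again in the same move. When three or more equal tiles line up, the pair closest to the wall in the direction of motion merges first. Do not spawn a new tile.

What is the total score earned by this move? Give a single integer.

Answer: 40

Derivation:
Slide down:
col 0: [16, 16, 0, 4] -> [0, 0, 32, 4]  score +32 (running 32)
col 1: [32, 2, 0, 0] -> [0, 0, 32, 2]  score +0 (running 32)
col 2: [32, 0, 4, 2] -> [0, 32, 4, 2]  score +0 (running 32)
col 3: [4, 0, 4, 0] -> [0, 0, 0, 8]  score +8 (running 40)
Board after move:
 0  0  0  0
 0  0 32  0
32 32  4  0
 4  2  2  8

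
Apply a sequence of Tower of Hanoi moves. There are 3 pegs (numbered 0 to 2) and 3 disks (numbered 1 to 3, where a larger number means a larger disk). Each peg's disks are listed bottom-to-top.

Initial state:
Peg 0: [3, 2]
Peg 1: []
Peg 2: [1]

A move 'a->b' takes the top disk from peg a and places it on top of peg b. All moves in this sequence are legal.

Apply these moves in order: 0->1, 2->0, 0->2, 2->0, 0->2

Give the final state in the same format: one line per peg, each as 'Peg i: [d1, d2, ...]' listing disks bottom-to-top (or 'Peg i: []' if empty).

After move 1 (0->1):
Peg 0: [3]
Peg 1: [2]
Peg 2: [1]

After move 2 (2->0):
Peg 0: [3, 1]
Peg 1: [2]
Peg 2: []

After move 3 (0->2):
Peg 0: [3]
Peg 1: [2]
Peg 2: [1]

After move 4 (2->0):
Peg 0: [3, 1]
Peg 1: [2]
Peg 2: []

After move 5 (0->2):
Peg 0: [3]
Peg 1: [2]
Peg 2: [1]

Answer: Peg 0: [3]
Peg 1: [2]
Peg 2: [1]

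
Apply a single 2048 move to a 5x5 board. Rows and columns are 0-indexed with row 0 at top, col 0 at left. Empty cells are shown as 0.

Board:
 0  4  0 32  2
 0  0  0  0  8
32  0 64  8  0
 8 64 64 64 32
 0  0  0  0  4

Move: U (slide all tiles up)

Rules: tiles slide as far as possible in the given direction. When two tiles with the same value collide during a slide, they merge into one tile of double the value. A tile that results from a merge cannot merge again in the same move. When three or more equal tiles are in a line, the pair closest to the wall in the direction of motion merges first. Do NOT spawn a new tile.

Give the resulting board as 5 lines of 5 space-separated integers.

Answer:  32   4 128  32   2
  8  64   0   8   8
  0   0   0  64  32
  0   0   0   0   4
  0   0   0   0   0

Derivation:
Slide up:
col 0: [0, 0, 32, 8, 0] -> [32, 8, 0, 0, 0]
col 1: [4, 0, 0, 64, 0] -> [4, 64, 0, 0, 0]
col 2: [0, 0, 64, 64, 0] -> [128, 0, 0, 0, 0]
col 3: [32, 0, 8, 64, 0] -> [32, 8, 64, 0, 0]
col 4: [2, 8, 0, 32, 4] -> [2, 8, 32, 4, 0]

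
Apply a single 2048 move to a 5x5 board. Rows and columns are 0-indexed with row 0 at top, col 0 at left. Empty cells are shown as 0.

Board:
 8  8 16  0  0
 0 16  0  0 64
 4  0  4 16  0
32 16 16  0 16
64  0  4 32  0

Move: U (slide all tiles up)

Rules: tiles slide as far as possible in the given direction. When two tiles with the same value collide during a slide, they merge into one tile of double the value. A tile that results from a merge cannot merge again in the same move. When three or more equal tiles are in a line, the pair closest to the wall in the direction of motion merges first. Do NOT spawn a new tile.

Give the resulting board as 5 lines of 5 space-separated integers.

Slide up:
col 0: [8, 0, 4, 32, 64] -> [8, 4, 32, 64, 0]
col 1: [8, 16, 0, 16, 0] -> [8, 32, 0, 0, 0]
col 2: [16, 0, 4, 16, 4] -> [16, 4, 16, 4, 0]
col 3: [0, 0, 16, 0, 32] -> [16, 32, 0, 0, 0]
col 4: [0, 64, 0, 16, 0] -> [64, 16, 0, 0, 0]

Answer:  8  8 16 16 64
 4 32  4 32 16
32  0 16  0  0
64  0  4  0  0
 0  0  0  0  0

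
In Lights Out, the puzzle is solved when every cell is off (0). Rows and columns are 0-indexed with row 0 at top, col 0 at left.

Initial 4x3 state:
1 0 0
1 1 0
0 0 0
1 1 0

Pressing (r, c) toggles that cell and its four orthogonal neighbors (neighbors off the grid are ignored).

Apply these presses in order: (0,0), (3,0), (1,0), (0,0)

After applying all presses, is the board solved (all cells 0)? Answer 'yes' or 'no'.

After press 1 at (0,0):
0 1 0
0 1 0
0 0 0
1 1 0

After press 2 at (3,0):
0 1 0
0 1 0
1 0 0
0 0 0

After press 3 at (1,0):
1 1 0
1 0 0
0 0 0
0 0 0

After press 4 at (0,0):
0 0 0
0 0 0
0 0 0
0 0 0

Lights still on: 0

Answer: yes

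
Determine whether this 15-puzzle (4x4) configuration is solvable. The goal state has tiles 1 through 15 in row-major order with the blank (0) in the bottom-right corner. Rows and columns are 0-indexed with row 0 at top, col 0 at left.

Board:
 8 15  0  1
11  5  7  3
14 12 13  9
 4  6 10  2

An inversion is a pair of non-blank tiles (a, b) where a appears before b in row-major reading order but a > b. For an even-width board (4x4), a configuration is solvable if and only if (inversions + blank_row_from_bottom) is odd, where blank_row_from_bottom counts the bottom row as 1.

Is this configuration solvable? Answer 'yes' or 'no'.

Answer: yes

Derivation:
Inversions: 59
Blank is in row 0 (0-indexed from top), which is row 4 counting from the bottom (bottom = 1).
59 + 4 = 63, which is odd, so the puzzle is solvable.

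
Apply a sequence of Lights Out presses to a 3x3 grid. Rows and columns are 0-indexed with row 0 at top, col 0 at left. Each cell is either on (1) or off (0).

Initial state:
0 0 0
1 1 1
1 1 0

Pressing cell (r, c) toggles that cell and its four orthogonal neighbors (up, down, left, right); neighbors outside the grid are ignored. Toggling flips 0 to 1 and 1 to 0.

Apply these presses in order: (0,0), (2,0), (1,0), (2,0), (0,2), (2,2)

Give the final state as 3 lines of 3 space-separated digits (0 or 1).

Answer: 0 0 1
1 0 1
0 0 1

Derivation:
After press 1 at (0,0):
1 1 0
0 1 1
1 1 0

After press 2 at (2,0):
1 1 0
1 1 1
0 0 0

After press 3 at (1,0):
0 1 0
0 0 1
1 0 0

After press 4 at (2,0):
0 1 0
1 0 1
0 1 0

After press 5 at (0,2):
0 0 1
1 0 0
0 1 0

After press 6 at (2,2):
0 0 1
1 0 1
0 0 1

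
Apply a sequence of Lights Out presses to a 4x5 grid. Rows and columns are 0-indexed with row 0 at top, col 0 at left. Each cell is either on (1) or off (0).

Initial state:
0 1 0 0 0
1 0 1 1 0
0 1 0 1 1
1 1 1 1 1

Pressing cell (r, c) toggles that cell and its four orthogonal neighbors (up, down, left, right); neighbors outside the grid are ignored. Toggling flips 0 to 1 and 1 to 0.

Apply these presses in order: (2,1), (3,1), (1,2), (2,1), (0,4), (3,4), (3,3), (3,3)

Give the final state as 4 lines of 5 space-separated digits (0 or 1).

After press 1 at (2,1):
0 1 0 0 0
1 1 1 1 0
1 0 1 1 1
1 0 1 1 1

After press 2 at (3,1):
0 1 0 0 0
1 1 1 1 0
1 1 1 1 1
0 1 0 1 1

After press 3 at (1,2):
0 1 1 0 0
1 0 0 0 0
1 1 0 1 1
0 1 0 1 1

After press 4 at (2,1):
0 1 1 0 0
1 1 0 0 0
0 0 1 1 1
0 0 0 1 1

After press 5 at (0,4):
0 1 1 1 1
1 1 0 0 1
0 0 1 1 1
0 0 0 1 1

After press 6 at (3,4):
0 1 1 1 1
1 1 0 0 1
0 0 1 1 0
0 0 0 0 0

After press 7 at (3,3):
0 1 1 1 1
1 1 0 0 1
0 0 1 0 0
0 0 1 1 1

After press 8 at (3,3):
0 1 1 1 1
1 1 0 0 1
0 0 1 1 0
0 0 0 0 0

Answer: 0 1 1 1 1
1 1 0 0 1
0 0 1 1 0
0 0 0 0 0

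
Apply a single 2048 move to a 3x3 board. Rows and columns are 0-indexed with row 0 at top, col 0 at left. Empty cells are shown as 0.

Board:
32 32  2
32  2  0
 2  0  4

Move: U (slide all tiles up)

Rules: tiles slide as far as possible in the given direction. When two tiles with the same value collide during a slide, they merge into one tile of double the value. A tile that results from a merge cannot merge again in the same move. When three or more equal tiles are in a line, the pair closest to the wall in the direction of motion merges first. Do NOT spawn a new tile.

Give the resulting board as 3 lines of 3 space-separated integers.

Slide up:
col 0: [32, 32, 2] -> [64, 2, 0]
col 1: [32, 2, 0] -> [32, 2, 0]
col 2: [2, 0, 4] -> [2, 4, 0]

Answer: 64 32  2
 2  2  4
 0  0  0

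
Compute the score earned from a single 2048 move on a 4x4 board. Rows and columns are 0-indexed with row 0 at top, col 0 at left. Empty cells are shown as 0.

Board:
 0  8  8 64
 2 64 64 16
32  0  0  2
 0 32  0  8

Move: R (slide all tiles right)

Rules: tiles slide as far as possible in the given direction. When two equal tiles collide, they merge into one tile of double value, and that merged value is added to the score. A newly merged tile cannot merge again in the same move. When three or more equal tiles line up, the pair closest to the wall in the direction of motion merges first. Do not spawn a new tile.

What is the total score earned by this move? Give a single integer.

Answer: 144

Derivation:
Slide right:
row 0: [0, 8, 8, 64] -> [0, 0, 16, 64]  score +16 (running 16)
row 1: [2, 64, 64, 16] -> [0, 2, 128, 16]  score +128 (running 144)
row 2: [32, 0, 0, 2] -> [0, 0, 32, 2]  score +0 (running 144)
row 3: [0, 32, 0, 8] -> [0, 0, 32, 8]  score +0 (running 144)
Board after move:
  0   0  16  64
  0   2 128  16
  0   0  32   2
  0   0  32   8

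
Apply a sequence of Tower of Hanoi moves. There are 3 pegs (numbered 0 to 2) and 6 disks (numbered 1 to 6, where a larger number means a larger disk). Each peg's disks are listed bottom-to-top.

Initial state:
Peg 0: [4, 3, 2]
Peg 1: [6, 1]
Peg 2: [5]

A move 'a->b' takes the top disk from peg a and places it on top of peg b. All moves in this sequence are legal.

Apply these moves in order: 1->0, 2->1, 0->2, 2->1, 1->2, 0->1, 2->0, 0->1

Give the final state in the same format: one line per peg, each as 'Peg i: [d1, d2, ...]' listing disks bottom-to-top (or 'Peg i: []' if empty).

Answer: Peg 0: [4, 3]
Peg 1: [6, 5, 2, 1]
Peg 2: []

Derivation:
After move 1 (1->0):
Peg 0: [4, 3, 2, 1]
Peg 1: [6]
Peg 2: [5]

After move 2 (2->1):
Peg 0: [4, 3, 2, 1]
Peg 1: [6, 5]
Peg 2: []

After move 3 (0->2):
Peg 0: [4, 3, 2]
Peg 1: [6, 5]
Peg 2: [1]

After move 4 (2->1):
Peg 0: [4, 3, 2]
Peg 1: [6, 5, 1]
Peg 2: []

After move 5 (1->2):
Peg 0: [4, 3, 2]
Peg 1: [6, 5]
Peg 2: [1]

After move 6 (0->1):
Peg 0: [4, 3]
Peg 1: [6, 5, 2]
Peg 2: [1]

After move 7 (2->0):
Peg 0: [4, 3, 1]
Peg 1: [6, 5, 2]
Peg 2: []

After move 8 (0->1):
Peg 0: [4, 3]
Peg 1: [6, 5, 2, 1]
Peg 2: []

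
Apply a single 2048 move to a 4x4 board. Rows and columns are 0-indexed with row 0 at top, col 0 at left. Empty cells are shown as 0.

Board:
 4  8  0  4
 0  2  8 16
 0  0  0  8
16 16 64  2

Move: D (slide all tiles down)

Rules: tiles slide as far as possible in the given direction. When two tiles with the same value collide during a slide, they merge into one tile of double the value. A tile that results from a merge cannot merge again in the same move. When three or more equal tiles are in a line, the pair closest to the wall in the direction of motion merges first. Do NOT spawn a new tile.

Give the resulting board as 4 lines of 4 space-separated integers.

Answer:  0  0  0  4
 0  8  0 16
 4  2  8  8
16 16 64  2

Derivation:
Slide down:
col 0: [4, 0, 0, 16] -> [0, 0, 4, 16]
col 1: [8, 2, 0, 16] -> [0, 8, 2, 16]
col 2: [0, 8, 0, 64] -> [0, 0, 8, 64]
col 3: [4, 16, 8, 2] -> [4, 16, 8, 2]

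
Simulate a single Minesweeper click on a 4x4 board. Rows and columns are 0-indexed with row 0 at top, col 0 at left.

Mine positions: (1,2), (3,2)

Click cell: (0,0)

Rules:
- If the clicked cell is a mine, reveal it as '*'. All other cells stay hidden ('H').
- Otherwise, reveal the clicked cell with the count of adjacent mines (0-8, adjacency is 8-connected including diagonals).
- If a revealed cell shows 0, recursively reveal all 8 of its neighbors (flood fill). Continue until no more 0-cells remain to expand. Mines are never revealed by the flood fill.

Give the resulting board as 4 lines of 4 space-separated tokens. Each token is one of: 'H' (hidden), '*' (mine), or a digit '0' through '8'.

0 1 H H
0 1 H H
0 2 H H
0 1 H H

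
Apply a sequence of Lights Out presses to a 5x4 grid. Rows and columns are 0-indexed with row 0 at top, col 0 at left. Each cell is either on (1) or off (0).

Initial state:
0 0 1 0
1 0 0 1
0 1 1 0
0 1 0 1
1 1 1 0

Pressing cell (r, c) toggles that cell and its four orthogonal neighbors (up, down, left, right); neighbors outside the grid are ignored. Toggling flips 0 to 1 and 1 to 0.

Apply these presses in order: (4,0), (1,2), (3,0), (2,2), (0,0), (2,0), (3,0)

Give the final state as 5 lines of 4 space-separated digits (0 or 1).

Answer: 1 1 0 0
1 1 0 0
1 1 1 1
0 1 1 1
0 0 1 0

Derivation:
After press 1 at (4,0):
0 0 1 0
1 0 0 1
0 1 1 0
1 1 0 1
0 0 1 0

After press 2 at (1,2):
0 0 0 0
1 1 1 0
0 1 0 0
1 1 0 1
0 0 1 0

After press 3 at (3,0):
0 0 0 0
1 1 1 0
1 1 0 0
0 0 0 1
1 0 1 0

After press 4 at (2,2):
0 0 0 0
1 1 0 0
1 0 1 1
0 0 1 1
1 0 1 0

After press 5 at (0,0):
1 1 0 0
0 1 0 0
1 0 1 1
0 0 1 1
1 0 1 0

After press 6 at (2,0):
1 1 0 0
1 1 0 0
0 1 1 1
1 0 1 1
1 0 1 0

After press 7 at (3,0):
1 1 0 0
1 1 0 0
1 1 1 1
0 1 1 1
0 0 1 0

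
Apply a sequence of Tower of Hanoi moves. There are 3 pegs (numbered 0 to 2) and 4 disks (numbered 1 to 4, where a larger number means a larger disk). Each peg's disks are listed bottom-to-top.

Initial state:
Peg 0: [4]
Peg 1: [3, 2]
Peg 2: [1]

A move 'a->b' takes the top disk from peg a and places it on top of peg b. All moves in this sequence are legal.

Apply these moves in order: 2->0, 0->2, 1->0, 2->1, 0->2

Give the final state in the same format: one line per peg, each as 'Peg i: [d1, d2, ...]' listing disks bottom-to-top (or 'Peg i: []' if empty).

After move 1 (2->0):
Peg 0: [4, 1]
Peg 1: [3, 2]
Peg 2: []

After move 2 (0->2):
Peg 0: [4]
Peg 1: [3, 2]
Peg 2: [1]

After move 3 (1->0):
Peg 0: [4, 2]
Peg 1: [3]
Peg 2: [1]

After move 4 (2->1):
Peg 0: [4, 2]
Peg 1: [3, 1]
Peg 2: []

After move 5 (0->2):
Peg 0: [4]
Peg 1: [3, 1]
Peg 2: [2]

Answer: Peg 0: [4]
Peg 1: [3, 1]
Peg 2: [2]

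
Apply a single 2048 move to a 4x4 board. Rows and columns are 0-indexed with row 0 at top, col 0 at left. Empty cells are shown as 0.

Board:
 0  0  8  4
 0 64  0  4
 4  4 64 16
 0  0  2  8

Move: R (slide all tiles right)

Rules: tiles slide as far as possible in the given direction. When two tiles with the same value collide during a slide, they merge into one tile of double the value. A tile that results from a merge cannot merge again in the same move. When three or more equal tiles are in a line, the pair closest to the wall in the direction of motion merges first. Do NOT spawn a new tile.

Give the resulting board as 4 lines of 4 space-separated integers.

Answer:  0  0  8  4
 0  0 64  4
 0  8 64 16
 0  0  2  8

Derivation:
Slide right:
row 0: [0, 0, 8, 4] -> [0, 0, 8, 4]
row 1: [0, 64, 0, 4] -> [0, 0, 64, 4]
row 2: [4, 4, 64, 16] -> [0, 8, 64, 16]
row 3: [0, 0, 2, 8] -> [0, 0, 2, 8]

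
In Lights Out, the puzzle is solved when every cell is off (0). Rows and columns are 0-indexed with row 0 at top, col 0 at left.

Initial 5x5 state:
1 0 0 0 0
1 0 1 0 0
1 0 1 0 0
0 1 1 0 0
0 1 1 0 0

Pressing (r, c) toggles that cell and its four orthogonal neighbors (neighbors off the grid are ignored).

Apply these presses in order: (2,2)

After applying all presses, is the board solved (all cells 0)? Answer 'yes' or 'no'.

After press 1 at (2,2):
1 0 0 0 0
1 0 0 0 0
1 1 0 1 0
0 1 0 0 0
0 1 1 0 0

Lights still on: 8

Answer: no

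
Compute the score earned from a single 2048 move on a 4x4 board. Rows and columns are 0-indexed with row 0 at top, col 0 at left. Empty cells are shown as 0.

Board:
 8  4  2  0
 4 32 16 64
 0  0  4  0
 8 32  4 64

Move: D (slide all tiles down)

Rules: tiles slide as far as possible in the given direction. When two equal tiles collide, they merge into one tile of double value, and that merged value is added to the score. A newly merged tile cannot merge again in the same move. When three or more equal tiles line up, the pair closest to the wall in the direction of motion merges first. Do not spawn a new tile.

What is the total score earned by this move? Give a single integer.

Slide down:
col 0: [8, 4, 0, 8] -> [0, 8, 4, 8]  score +0 (running 0)
col 1: [4, 32, 0, 32] -> [0, 0, 4, 64]  score +64 (running 64)
col 2: [2, 16, 4, 4] -> [0, 2, 16, 8]  score +8 (running 72)
col 3: [0, 64, 0, 64] -> [0, 0, 0, 128]  score +128 (running 200)
Board after move:
  0   0   0   0
  8   0   2   0
  4   4  16   0
  8  64   8 128

Answer: 200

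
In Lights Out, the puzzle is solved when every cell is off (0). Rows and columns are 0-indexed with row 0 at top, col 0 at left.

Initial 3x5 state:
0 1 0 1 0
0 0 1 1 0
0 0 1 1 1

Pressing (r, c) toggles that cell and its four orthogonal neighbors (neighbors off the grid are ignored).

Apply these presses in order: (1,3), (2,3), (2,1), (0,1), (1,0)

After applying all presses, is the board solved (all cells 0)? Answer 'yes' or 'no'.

Answer: no

Derivation:
After press 1 at (1,3):
0 1 0 0 0
0 0 0 0 1
0 0 1 0 1

After press 2 at (2,3):
0 1 0 0 0
0 0 0 1 1
0 0 0 1 0

After press 3 at (2,1):
0 1 0 0 0
0 1 0 1 1
1 1 1 1 0

After press 4 at (0,1):
1 0 1 0 0
0 0 0 1 1
1 1 1 1 0

After press 5 at (1,0):
0 0 1 0 0
1 1 0 1 1
0 1 1 1 0

Lights still on: 8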